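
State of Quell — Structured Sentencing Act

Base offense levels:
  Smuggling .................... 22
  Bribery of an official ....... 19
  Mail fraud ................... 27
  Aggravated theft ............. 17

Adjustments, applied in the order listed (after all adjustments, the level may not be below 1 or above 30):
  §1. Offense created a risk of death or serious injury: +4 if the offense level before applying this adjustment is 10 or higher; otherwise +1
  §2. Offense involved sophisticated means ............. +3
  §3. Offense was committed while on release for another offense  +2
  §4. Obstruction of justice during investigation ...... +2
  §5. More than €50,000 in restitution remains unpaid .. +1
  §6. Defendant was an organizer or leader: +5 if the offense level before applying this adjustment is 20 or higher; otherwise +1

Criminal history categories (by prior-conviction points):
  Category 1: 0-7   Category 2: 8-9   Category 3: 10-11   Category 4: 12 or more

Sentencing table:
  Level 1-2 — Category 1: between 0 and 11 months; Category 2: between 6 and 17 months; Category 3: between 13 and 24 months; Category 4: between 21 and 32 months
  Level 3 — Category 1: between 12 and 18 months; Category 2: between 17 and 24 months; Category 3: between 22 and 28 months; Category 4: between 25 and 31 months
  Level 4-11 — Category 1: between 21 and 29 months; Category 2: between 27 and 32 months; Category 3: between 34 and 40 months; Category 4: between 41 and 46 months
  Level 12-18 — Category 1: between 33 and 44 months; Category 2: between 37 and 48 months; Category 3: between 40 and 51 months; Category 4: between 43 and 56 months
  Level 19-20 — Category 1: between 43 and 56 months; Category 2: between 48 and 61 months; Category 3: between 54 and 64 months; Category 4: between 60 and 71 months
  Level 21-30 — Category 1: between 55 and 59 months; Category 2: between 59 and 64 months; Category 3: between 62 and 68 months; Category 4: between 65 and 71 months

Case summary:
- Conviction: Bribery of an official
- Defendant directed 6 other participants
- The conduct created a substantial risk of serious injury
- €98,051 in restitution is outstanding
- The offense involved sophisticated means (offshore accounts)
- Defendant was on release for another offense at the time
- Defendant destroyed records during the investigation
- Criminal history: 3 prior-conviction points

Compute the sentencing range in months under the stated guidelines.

55-59 months

Base offense level for bribery of an official: 19.
§1 applies (level before this adjustment is 19 ≥ 10, so +4): 19 + 4 = 23.
§2 applies: 23 + 3 = 26.
§3 applies: 26 + 2 = 28.
§4 applies: 28 + 2 = 30.
§5 applies: 30 + 1 = 31.
§6 applies (level before this adjustment is 31 ≥ 20, so +5): 31 + 5 = 36.
Level 36 exceeds the maximum of 30; capped at 30.
Final offense level: 30.
Criminal history: 3 prior points → Category 1 (0-7).
Level 30 falls in the 21-30 band.
Grid: Level 21-30 × Category 1 = 55-59 months.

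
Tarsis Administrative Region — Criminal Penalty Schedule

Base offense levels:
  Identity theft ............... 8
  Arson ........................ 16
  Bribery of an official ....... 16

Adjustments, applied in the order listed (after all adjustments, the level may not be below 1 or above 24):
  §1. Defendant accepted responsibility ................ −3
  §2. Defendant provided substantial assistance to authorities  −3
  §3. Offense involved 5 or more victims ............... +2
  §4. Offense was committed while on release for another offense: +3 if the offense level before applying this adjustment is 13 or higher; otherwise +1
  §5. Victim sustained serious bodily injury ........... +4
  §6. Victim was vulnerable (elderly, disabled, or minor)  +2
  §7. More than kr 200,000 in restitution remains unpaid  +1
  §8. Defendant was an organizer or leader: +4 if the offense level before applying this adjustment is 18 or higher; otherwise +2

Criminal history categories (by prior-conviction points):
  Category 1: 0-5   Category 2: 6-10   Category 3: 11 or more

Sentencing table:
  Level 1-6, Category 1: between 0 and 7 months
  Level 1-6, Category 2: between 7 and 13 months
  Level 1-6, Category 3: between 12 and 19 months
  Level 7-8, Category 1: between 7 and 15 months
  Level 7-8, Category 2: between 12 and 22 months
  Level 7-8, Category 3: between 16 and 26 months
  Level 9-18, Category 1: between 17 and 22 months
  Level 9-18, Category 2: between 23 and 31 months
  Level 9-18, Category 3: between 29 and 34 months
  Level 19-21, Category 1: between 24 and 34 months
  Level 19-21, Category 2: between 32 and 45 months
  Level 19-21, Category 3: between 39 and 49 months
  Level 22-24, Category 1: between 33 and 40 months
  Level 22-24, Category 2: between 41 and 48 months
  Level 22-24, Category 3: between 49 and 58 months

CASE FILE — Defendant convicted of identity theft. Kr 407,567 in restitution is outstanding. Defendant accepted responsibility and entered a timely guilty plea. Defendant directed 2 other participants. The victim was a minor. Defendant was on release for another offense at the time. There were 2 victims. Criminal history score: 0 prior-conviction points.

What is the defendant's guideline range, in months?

Base offense level for identity theft: 8.
§1 applies: 8 − 3 = 5.
§2 does not apply.
§3 does not apply.
§4 applies (level before this adjustment is 5 < 13, so +1): 5 + 1 = 6.
§5 does not apply.
§6 applies: 6 + 2 = 8.
§7 applies: 8 + 1 = 9.
§8 applies (level before this adjustment is 9 < 18, so +2): 9 + 2 = 11.
Final offense level: 11.
Criminal history: 0 prior points → Category 1 (0-5).
Level 11 falls in the 9-18 band.
Grid: Level 9-18 × Category 1 = 17-22 months.

17-22 months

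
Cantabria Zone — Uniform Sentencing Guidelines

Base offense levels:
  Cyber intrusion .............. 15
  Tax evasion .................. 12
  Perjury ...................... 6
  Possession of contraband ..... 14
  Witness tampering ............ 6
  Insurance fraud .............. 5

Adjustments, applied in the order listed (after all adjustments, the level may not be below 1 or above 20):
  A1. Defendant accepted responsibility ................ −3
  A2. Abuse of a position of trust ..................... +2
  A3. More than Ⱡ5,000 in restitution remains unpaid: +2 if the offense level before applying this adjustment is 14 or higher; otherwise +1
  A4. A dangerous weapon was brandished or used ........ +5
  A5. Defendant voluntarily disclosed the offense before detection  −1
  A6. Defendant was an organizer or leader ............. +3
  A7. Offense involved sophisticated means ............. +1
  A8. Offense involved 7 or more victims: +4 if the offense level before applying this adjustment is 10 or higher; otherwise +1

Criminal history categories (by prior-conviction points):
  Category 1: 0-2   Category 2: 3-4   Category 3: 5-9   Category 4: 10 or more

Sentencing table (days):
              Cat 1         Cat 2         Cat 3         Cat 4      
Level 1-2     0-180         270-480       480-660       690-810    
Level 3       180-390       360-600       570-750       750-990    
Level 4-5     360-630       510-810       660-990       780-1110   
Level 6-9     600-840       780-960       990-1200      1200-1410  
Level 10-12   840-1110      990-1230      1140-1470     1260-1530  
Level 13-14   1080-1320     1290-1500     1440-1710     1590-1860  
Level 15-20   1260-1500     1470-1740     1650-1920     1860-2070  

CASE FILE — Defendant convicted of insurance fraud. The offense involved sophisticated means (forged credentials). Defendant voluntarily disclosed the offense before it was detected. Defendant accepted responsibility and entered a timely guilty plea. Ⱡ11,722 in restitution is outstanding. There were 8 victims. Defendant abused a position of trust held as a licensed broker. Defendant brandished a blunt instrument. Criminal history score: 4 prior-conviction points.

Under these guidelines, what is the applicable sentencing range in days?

Base offense level for insurance fraud: 5.
A1 applies: 5 − 3 = 2.
A2 applies: 2 + 2 = 4.
A3 applies (level before this adjustment is 4 < 14, so +1): 4 + 1 = 5.
A4 applies: 5 + 5 = 10.
A5 applies: 10 − 1 = 9.
A6 does not apply.
A7 applies: 9 + 1 = 10.
A8 applies (level before this adjustment is 10 ≥ 10, so +4): 10 + 4 = 14.
Final offense level: 14.
Criminal history: 4 prior points → Category 2 (3-4).
Level 14 falls in the 13-14 band.
Grid: Level 13-14 × Category 2 = 1290-1500 days.

1290-1500 days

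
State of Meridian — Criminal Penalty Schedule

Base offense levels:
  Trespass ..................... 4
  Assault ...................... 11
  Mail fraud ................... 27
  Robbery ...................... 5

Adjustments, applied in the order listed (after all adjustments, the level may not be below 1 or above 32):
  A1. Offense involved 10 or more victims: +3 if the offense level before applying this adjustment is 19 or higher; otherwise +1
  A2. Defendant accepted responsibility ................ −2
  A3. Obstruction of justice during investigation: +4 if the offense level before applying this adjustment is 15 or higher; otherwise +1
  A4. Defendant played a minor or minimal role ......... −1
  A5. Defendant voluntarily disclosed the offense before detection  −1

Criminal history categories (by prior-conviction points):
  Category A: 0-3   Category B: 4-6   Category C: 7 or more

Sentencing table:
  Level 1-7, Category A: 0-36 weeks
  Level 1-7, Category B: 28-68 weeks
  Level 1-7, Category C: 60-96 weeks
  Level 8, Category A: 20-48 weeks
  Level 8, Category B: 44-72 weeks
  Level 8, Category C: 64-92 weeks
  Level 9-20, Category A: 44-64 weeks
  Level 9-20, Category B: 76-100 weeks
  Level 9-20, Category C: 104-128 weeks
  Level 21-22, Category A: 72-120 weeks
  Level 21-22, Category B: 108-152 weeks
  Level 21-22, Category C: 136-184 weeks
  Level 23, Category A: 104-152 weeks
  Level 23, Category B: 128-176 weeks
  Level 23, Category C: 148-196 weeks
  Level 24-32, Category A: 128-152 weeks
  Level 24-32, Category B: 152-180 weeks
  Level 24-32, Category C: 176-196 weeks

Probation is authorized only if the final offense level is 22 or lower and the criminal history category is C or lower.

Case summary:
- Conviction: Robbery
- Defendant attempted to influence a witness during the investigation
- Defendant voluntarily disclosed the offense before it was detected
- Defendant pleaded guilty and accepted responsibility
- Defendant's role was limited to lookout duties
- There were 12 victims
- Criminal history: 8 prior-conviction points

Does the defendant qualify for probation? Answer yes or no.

Base offense level for robbery: 5.
A1 applies (level before this adjustment is 5 < 19, so +1): 5 + 1 = 6.
A2 applies: 6 − 2 = 4.
A3 applies (level before this adjustment is 4 < 15, so +1): 4 + 1 = 5.
A4 applies: 5 − 1 = 4.
A5 applies: 4 − 1 = 3.
Final offense level: 3.
Criminal history: 8 prior points → Category C (7+).
Level 3 falls in the 1-7 band.
Grid: Level 1-7 × Category C = 60-96 weeks.
Probation check: level 3 ≤ 22 and category C ≤ C → eligible.

Yes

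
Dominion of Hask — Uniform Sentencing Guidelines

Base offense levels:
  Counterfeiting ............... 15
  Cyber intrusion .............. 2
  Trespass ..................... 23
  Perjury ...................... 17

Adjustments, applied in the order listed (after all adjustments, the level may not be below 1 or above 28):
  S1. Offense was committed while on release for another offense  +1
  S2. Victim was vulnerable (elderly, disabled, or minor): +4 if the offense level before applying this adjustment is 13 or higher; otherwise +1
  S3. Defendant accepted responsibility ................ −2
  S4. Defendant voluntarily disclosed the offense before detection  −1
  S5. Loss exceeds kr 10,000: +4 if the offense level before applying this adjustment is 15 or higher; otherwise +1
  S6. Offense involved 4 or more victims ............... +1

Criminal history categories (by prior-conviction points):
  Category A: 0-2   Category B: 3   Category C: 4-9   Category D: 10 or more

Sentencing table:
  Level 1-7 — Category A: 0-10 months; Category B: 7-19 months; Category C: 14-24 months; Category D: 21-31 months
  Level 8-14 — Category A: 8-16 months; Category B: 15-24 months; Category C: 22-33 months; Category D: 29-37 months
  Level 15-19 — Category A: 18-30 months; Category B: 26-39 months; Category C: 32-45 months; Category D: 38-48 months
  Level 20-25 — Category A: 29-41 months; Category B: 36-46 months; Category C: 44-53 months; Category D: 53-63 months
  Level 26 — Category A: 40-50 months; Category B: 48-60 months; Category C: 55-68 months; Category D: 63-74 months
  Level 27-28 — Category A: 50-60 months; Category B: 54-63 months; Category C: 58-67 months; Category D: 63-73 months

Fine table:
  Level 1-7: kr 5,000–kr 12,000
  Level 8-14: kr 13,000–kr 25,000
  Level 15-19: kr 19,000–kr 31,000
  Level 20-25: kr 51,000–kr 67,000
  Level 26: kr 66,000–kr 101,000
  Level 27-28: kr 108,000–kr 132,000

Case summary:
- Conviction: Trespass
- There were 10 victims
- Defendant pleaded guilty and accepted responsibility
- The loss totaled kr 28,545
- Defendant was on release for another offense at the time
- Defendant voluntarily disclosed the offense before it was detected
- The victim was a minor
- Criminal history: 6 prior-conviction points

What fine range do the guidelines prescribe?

kr 108,000–kr 132,000

Base offense level for trespass: 23.
S1 applies: 23 + 1 = 24.
S2 applies (level before this adjustment is 24 ≥ 13, so +4): 24 + 4 = 28.
S3 applies: 28 − 2 = 26.
S4 applies: 26 − 1 = 25.
S5 applies (level before this adjustment is 25 ≥ 15, so +4): 25 + 4 = 29.
S6 applies: 29 + 1 = 30.
Level 30 exceeds the maximum of 28; capped at 28.
Final offense level: 28.
Level 28 falls in the 27-28 band.
Fine table: Level 27-28 → kr 108,000–kr 132,000.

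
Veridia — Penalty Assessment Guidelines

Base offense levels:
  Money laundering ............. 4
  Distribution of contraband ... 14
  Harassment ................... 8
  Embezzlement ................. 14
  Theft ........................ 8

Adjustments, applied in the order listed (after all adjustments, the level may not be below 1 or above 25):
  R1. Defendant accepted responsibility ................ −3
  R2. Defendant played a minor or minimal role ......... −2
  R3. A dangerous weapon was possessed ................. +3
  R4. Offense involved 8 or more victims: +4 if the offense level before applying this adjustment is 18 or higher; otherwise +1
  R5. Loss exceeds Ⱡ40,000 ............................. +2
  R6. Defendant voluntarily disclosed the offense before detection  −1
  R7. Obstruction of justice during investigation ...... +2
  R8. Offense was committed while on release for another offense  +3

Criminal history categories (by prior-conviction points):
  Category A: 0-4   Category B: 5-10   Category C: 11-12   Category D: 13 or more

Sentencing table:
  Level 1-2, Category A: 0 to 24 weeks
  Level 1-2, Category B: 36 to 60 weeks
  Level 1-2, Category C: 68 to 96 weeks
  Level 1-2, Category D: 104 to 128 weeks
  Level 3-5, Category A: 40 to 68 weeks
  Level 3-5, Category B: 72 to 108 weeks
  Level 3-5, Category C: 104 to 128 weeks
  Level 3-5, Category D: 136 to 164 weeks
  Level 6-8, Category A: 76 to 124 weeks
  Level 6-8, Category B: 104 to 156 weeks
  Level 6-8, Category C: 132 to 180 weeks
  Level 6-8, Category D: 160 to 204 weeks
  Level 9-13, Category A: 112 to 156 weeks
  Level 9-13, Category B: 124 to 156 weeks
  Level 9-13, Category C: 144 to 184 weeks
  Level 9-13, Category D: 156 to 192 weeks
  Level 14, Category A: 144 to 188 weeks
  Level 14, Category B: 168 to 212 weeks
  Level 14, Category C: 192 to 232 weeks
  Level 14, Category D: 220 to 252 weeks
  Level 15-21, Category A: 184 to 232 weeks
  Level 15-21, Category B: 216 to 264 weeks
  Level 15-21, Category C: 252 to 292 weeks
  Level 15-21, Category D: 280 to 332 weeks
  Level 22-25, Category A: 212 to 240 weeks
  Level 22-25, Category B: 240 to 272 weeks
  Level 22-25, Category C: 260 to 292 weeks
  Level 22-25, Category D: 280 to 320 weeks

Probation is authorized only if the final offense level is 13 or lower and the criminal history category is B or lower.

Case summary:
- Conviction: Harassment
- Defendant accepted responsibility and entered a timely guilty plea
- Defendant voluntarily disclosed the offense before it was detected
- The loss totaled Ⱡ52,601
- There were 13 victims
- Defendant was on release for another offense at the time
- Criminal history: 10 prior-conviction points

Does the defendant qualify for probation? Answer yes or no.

Base offense level for harassment: 8.
R1 applies: 8 − 3 = 5.
R2 does not apply.
R3 does not apply.
R4 applies (level before this adjustment is 5 < 18, so +1): 5 + 1 = 6.
R5 applies: 6 + 2 = 8.
R6 applies: 8 − 1 = 7.
R8 applies: 7 + 3 = 10.
Final offense level: 10.
Criminal history: 10 prior points → Category B (5-10).
Level 10 falls in the 9-13 band.
Grid: Level 9-13 × Category B = 124-156 weeks.
Probation check: level 10 ≤ 13 and category B ≤ B → eligible.

Yes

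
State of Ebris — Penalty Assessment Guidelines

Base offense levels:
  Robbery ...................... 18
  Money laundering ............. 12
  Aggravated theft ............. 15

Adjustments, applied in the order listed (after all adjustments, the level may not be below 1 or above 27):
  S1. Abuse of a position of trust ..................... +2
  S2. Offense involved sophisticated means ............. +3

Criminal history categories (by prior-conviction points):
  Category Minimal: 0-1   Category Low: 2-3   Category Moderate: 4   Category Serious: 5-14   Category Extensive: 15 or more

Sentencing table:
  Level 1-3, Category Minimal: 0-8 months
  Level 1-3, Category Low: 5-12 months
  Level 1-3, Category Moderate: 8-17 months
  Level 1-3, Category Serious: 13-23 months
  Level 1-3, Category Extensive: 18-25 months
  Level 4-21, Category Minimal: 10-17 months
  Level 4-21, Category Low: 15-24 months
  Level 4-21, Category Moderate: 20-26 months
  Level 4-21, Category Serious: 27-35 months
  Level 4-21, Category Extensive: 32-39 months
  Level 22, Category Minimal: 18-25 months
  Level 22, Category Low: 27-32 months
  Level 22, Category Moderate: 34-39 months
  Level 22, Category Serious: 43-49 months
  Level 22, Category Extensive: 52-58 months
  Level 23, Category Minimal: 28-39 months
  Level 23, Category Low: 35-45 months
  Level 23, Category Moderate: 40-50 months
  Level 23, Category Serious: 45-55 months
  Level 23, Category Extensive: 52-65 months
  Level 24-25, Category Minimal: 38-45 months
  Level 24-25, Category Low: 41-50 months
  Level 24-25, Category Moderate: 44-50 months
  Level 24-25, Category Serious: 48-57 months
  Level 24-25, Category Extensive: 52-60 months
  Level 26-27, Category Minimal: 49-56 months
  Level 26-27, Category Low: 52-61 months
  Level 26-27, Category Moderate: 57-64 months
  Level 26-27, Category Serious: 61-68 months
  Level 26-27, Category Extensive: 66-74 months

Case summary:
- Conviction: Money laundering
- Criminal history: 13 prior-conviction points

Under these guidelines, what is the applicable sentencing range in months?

27-35 months

Base offense level for money laundering: 12.
Final offense level: 12.
Criminal history: 13 prior points → Category Serious (5-14).
Level 12 falls in the 4-21 band.
Grid: Level 4-21 × Category Serious = 27-35 months.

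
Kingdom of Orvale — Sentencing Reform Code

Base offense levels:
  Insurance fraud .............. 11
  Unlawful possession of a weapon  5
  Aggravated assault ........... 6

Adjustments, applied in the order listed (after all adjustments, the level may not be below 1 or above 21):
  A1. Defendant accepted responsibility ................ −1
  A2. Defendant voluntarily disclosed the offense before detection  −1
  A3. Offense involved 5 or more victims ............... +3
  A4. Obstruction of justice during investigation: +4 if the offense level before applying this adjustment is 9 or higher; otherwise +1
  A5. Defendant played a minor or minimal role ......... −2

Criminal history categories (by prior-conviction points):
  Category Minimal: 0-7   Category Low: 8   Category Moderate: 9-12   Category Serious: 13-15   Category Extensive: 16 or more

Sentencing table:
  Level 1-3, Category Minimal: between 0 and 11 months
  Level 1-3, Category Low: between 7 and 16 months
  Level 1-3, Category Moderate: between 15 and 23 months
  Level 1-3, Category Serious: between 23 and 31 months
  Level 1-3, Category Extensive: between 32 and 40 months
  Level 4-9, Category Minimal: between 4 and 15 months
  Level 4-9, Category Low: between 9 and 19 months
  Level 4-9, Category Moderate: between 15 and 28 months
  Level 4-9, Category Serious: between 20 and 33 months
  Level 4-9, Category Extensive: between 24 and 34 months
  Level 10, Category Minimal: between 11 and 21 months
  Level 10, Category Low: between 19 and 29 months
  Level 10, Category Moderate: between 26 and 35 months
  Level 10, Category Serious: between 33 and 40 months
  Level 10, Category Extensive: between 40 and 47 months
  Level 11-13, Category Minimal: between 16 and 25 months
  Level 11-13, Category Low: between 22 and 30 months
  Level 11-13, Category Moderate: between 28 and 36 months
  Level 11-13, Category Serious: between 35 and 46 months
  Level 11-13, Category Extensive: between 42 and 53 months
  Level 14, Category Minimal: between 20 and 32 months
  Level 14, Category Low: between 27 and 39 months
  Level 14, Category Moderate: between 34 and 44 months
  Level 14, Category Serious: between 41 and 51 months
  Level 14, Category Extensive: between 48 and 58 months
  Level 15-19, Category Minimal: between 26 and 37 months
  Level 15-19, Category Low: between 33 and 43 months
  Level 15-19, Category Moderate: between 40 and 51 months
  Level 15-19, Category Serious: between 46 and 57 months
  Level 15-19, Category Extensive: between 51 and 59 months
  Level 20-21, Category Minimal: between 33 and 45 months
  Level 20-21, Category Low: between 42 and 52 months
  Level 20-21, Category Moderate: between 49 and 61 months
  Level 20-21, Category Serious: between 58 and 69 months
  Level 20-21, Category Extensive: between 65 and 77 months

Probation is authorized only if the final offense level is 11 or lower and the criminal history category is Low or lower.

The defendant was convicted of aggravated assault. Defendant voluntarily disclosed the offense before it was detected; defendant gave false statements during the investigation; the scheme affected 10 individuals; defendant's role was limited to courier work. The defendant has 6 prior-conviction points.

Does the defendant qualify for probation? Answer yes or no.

Base offense level for aggravated assault: 6.
A2 applies: 6 − 1 = 5.
A3 applies: 5 + 3 = 8.
A4 applies (level before this adjustment is 8 < 9, so +1): 8 + 1 = 9.
A5 applies: 9 − 2 = 7.
Final offense level: 7.
Criminal history: 6 prior points → Category Minimal (0-7).
Level 7 falls in the 4-9 band.
Grid: Level 4-9 × Category Minimal = 4-15 months.
Probation check: level 7 ≤ 11 and category Minimal ≤ Low → eligible.

Yes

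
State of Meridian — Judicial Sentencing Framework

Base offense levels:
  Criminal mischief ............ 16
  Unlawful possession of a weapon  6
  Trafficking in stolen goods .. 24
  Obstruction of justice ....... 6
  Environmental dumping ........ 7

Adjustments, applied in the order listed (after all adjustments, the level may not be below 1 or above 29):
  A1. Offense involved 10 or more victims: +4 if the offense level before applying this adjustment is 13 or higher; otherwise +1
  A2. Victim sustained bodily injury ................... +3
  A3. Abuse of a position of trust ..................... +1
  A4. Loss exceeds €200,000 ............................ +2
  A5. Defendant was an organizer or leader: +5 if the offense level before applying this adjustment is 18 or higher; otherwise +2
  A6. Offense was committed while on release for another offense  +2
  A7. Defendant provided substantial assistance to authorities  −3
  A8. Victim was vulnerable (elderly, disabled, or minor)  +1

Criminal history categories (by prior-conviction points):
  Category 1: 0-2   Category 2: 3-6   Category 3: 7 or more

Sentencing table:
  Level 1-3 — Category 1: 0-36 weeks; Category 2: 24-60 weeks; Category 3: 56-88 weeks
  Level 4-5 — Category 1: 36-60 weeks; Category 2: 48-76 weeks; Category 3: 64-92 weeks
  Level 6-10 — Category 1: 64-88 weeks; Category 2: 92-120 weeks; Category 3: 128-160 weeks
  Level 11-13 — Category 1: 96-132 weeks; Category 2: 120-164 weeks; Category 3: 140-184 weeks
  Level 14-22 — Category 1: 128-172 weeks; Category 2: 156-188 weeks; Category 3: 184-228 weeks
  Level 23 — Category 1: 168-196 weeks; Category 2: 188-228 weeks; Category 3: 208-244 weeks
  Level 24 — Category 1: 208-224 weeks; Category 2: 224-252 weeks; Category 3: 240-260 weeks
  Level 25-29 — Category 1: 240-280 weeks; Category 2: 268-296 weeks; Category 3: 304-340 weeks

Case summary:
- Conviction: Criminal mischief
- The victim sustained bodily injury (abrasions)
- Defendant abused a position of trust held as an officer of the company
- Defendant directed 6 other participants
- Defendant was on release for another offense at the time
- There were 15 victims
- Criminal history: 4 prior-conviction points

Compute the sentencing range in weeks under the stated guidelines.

268-296 weeks

Base offense level for criminal mischief: 16.
A1 applies (level before this adjustment is 16 ≥ 13, so +4): 16 + 4 = 20.
A2 applies: 20 + 3 = 23.
A3 applies: 23 + 1 = 24.
A5 applies (level before this adjustment is 24 ≥ 18, so +5): 24 + 5 = 29.
A6 applies: 29 + 2 = 31.
A7 does not apply.
Level 31 exceeds the maximum of 29; capped at 29.
Final offense level: 29.
Criminal history: 4 prior points → Category 2 (3-6).
Level 29 falls in the 25-29 band.
Grid: Level 25-29 × Category 2 = 268-296 weeks.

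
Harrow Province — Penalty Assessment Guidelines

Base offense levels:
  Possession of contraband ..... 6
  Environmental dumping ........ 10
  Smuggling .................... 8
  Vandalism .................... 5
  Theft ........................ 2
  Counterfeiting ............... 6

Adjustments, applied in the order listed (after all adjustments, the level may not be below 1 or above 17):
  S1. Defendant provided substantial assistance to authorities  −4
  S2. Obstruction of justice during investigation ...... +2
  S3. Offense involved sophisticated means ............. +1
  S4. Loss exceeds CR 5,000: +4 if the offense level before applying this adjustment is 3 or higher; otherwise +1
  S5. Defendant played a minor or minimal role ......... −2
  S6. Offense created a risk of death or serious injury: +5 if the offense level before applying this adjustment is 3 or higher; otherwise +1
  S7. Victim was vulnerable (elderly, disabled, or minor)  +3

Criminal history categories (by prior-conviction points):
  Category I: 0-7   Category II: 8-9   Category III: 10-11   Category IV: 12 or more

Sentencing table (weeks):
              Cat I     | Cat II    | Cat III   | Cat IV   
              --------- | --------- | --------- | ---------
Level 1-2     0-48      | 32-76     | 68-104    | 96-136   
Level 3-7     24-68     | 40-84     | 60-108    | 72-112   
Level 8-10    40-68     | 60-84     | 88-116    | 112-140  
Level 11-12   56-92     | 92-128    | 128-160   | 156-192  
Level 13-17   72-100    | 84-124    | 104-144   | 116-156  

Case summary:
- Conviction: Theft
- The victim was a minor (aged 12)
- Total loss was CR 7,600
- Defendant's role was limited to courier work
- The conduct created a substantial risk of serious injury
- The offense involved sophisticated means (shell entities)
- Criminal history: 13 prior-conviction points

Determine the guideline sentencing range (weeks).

Base offense level for theft: 2.
S2 does not apply.
S3 applies: 2 + 1 = 3.
S4 applies (level before this adjustment is 3 ≥ 3, so +4): 3 + 4 = 7.
S5 applies: 7 − 2 = 5.
S6 applies (level before this adjustment is 5 ≥ 3, so +5): 5 + 5 = 10.
S7 applies: 10 + 3 = 13.
Final offense level: 13.
Criminal history: 13 prior points → Category IV (12+).
Level 13 falls in the 13-17 band.
Grid: Level 13-17 × Category IV = 116-156 weeks.

116-156 weeks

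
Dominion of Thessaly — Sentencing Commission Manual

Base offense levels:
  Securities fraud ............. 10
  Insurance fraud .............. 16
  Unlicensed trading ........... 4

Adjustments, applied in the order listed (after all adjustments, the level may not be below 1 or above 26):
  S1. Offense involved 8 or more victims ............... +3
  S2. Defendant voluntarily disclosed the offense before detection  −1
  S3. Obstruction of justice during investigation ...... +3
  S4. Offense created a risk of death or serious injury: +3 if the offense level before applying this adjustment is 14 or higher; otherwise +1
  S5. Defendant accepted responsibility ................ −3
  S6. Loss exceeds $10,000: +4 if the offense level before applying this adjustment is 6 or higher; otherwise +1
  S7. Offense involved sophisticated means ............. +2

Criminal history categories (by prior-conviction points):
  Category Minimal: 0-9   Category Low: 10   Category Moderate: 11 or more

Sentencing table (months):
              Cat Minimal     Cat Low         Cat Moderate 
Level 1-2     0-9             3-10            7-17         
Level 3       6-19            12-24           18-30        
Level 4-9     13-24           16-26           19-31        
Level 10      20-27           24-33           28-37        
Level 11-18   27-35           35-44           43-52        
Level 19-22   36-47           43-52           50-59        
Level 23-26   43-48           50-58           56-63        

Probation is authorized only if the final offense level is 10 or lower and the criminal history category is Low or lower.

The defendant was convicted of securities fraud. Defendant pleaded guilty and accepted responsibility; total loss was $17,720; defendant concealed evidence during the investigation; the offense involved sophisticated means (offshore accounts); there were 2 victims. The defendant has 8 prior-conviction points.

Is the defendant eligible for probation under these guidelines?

No

Base offense level for securities fraud: 10.
S1 does not apply.
S2 does not apply.
S3 applies: 10 + 3 = 13.
S5 applies: 13 − 3 = 10.
S6 applies (level before this adjustment is 10 ≥ 6, so +4): 10 + 4 = 14.
S7 applies: 14 + 2 = 16.
Final offense level: 16.
Criminal history: 8 prior points → Category Minimal (0-9).
Level 16 falls in the 11-18 band.
Grid: Level 11-18 × Category Minimal = 27-35 months.
Probation check: level 16 > 10 and category Minimal ≤ Low → not eligible.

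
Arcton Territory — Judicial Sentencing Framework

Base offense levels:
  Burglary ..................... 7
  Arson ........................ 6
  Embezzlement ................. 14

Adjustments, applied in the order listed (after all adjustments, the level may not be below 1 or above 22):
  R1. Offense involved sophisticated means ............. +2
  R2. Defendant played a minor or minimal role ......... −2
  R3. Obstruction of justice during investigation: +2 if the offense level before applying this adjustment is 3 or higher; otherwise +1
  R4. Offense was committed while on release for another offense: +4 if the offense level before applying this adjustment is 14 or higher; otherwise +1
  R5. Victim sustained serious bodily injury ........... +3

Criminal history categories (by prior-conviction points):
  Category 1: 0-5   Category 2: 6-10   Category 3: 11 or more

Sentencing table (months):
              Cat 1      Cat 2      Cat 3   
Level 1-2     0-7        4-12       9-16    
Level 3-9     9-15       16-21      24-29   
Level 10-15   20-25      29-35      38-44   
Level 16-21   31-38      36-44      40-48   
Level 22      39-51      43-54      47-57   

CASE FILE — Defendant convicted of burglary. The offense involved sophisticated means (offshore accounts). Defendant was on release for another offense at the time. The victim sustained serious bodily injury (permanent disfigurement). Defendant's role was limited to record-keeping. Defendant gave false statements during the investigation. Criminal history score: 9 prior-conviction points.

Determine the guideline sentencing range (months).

Base offense level for burglary: 7.
R1 applies: 7 + 2 = 9.
R2 applies: 9 − 2 = 7.
R3 applies (level before this adjustment is 7 ≥ 3, so +2): 7 + 2 = 9.
R4 applies (level before this adjustment is 9 < 14, so +1): 9 + 1 = 10.
R5 applies: 10 + 3 = 13.
Final offense level: 13.
Criminal history: 9 prior points → Category 2 (6-10).
Level 13 falls in the 10-15 band.
Grid: Level 10-15 × Category 2 = 29-35 months.

29-35 months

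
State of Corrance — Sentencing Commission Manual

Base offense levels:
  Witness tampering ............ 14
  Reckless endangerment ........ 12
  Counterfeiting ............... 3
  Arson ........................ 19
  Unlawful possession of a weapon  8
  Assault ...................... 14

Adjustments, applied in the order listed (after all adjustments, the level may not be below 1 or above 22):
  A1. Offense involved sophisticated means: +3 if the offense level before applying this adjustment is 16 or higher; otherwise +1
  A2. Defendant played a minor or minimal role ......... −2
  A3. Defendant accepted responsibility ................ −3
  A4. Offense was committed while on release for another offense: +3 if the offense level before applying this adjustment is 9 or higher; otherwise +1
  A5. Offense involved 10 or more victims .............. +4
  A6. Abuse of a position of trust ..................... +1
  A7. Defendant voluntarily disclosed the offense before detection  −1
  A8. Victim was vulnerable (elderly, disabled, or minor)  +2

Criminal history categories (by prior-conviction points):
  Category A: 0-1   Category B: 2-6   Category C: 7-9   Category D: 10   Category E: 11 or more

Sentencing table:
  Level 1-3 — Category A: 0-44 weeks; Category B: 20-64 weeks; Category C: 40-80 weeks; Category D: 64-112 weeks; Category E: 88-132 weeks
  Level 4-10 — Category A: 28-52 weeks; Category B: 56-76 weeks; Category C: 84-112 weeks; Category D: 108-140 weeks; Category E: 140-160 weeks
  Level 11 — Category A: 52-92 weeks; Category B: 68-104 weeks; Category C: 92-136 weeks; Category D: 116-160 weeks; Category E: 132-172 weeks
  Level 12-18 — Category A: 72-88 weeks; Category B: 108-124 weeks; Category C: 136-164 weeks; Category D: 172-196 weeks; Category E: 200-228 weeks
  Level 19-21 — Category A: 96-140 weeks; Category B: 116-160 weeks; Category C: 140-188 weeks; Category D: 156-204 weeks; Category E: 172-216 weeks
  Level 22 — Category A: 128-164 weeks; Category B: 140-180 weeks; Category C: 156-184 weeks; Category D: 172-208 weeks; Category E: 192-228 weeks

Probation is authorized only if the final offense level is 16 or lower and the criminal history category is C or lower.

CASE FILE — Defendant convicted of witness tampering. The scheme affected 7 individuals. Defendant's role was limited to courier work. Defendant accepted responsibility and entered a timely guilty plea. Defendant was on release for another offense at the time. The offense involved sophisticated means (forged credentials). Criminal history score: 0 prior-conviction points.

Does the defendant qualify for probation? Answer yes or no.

Base offense level for witness tampering: 14.
A1 applies (level before this adjustment is 14 < 16, so +1): 14 + 1 = 15.
A2 applies: 15 − 2 = 13.
A3 applies: 13 − 3 = 10.
A4 applies (level before this adjustment is 10 ≥ 9, so +3): 10 + 3 = 13.
A8 does not apply.
Final offense level: 13.
Criminal history: 0 prior points → Category A (0-1).
Level 13 falls in the 12-18 band.
Grid: Level 12-18 × Category A = 72-88 weeks.
Probation check: level 13 ≤ 16 and category A ≤ C → eligible.

Yes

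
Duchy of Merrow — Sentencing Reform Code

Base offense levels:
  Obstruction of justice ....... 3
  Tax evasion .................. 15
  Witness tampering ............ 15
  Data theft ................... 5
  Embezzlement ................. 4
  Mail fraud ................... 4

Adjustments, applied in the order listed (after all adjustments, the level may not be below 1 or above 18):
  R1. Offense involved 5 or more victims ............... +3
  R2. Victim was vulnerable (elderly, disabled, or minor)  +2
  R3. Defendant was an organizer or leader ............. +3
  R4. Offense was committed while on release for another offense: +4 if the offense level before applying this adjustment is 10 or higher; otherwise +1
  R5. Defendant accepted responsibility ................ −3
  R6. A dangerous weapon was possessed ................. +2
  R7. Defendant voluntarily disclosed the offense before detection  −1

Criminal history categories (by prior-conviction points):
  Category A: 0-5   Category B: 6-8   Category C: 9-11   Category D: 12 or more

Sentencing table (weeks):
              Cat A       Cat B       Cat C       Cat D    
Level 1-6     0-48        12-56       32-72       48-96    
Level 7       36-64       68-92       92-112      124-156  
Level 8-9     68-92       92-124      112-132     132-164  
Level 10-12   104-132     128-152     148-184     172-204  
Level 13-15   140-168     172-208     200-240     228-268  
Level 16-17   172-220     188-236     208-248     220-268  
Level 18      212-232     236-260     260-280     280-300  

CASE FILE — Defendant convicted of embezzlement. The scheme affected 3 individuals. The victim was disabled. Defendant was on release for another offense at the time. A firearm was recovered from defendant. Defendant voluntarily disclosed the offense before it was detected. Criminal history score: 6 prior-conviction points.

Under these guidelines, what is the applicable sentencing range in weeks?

Base offense level for embezzlement: 4.
R1 does not apply.
R2 applies: 4 + 2 = 6.
R4 applies (level before this adjustment is 6 < 10, so +1): 6 + 1 = 7.
R5 does not apply.
R6 applies: 7 + 2 = 9.
R7 applies: 9 − 1 = 8.
Final offense level: 8.
Criminal history: 6 prior points → Category B (6-8).
Level 8 falls in the 8-9 band.
Grid: Level 8-9 × Category B = 92-124 weeks.

92-124 weeks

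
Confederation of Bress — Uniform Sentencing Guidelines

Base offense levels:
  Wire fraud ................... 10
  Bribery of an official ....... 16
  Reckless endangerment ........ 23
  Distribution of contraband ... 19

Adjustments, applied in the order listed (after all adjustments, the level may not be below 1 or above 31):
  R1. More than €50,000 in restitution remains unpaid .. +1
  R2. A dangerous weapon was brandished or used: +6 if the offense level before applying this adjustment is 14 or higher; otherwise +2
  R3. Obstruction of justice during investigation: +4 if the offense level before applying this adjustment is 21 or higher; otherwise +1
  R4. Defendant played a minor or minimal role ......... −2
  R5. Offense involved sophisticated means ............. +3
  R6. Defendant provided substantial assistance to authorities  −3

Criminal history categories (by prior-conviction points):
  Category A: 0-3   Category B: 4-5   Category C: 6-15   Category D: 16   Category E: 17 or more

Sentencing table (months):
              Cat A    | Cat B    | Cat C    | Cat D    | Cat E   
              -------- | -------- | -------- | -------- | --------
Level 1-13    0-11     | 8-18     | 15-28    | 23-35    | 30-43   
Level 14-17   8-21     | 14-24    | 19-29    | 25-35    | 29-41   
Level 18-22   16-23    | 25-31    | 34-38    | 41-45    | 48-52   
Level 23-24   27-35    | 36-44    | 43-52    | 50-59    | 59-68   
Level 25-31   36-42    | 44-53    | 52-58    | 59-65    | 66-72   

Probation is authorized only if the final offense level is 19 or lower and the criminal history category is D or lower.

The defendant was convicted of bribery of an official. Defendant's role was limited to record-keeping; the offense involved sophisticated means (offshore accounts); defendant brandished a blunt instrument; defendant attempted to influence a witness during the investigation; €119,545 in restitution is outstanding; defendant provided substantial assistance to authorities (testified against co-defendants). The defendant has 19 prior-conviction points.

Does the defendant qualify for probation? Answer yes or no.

Base offense level for bribery of an official: 16.
R1 applies: 16 + 1 = 17.
R2 applies (level before this adjustment is 17 ≥ 14, so +6): 17 + 6 = 23.
R3 applies (level before this adjustment is 23 ≥ 21, so +4): 23 + 4 = 27.
R4 applies: 27 − 2 = 25.
R5 applies: 25 + 3 = 28.
R6 applies: 28 − 3 = 25.
Final offense level: 25.
Criminal history: 19 prior points → Category E (17+).
Level 25 falls in the 25-31 band.
Grid: Level 25-31 × Category E = 66-72 months.
Probation check: level 25 > 19 and category E > D → not eligible.

No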